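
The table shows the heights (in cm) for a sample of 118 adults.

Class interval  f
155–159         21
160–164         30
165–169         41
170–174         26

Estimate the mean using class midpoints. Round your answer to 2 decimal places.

Midpoints: 157, 162, 167, 172
Σfm = 21×157 + 30×162 + 41×167 + 26×172 = 19476
n = Σf = 118
Mean = 19476 / 118 = 165.0508

165.05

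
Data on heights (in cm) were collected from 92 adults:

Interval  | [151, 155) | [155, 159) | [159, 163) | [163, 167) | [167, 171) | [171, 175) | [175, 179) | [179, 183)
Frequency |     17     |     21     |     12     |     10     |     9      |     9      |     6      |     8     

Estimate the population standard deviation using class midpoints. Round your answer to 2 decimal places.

Midpoints: 153, 157, 161, 165, 169, 173, 177, 181
n = 92, Σfm = 15068, mean = 163.7826
Σfm² = 2475356
Σf(m − x̄)² = Σfm² − (Σfm)²/n = 2475356 − 15068²/92 = 7479.6522
Population variance = 7479.6522 / 92 = 81.3006
Standard deviation = √81.3006 = 9.0167

9.02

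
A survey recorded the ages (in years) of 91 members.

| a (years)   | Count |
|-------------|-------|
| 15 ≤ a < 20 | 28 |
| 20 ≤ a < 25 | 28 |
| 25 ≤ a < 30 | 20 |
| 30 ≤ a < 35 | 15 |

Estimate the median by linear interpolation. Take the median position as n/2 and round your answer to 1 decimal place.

Cumulative frequencies: 28, 56, 76, 91
n = 91; position = n/2 = 45.5.
This falls in the class 20 ≤ a < 25: L = 20, F = 28, f = 28, h = 5.
Median ≈ 20 + ((45.5 − 28) / 28) × 5 = 23.1250

23.1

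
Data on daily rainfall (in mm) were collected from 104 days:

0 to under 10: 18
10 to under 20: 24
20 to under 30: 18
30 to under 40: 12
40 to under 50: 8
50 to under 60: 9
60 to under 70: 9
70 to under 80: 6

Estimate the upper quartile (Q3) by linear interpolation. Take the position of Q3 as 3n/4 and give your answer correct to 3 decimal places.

47.500

Cumulative frequencies: 18, 42, 60, 72, 80, 89, 98, 104
n = 104; position = 3n/4 = 78.
This falls in the class 40 to under 50: L = 40, F = 72, f = 8, h = 10.
Upper quartile ≈ 40 + ((78 − 72) / 8) × 10 = 47.5000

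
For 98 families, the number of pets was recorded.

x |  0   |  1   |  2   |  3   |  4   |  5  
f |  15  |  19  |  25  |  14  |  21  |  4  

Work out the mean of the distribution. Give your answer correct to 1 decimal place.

Values: 0, 1, 2, 3, 4, 5
Σfx = 15×0 + 19×1 + 25×2 + 14×3 + 21×4 + 4×5 = 215
n = Σf = 98
Mean = 215 / 98 = 2.1939

2.2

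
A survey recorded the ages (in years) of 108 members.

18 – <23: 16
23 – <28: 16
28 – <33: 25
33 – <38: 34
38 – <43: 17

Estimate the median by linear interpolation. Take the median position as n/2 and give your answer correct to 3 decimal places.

32.400

Cumulative frequencies: 16, 32, 57, 91, 108
n = 108; position = n/2 = 54.
This falls in the class 28 – <33: L = 28, F = 32, f = 25, h = 5.
Median ≈ 28 + ((54 − 32) / 25) × 5 = 32.4000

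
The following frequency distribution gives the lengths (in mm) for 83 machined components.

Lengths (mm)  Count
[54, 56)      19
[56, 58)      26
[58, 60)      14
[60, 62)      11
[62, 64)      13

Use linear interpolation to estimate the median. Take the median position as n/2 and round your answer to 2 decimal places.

Cumulative frequencies: 19, 45, 59, 70, 83
n = 83; position = n/2 = 41.5.
This falls in the class [56, 58): L = 56, F = 19, f = 26, h = 2.
Median ≈ 56 + ((41.5 − 19) / 26) × 2 = 57.7308

57.73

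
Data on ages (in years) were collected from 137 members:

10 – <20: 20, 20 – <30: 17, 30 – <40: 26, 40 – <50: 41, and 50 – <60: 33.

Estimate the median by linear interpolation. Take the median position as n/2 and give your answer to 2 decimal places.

Cumulative frequencies: 20, 37, 63, 104, 137
n = 137; position = n/2 = 68.5.
This falls in the class 40 – <50: L = 40, F = 63, f = 41, h = 10.
Median ≈ 40 + ((68.5 − 63) / 41) × 10 = 41.3415

41.34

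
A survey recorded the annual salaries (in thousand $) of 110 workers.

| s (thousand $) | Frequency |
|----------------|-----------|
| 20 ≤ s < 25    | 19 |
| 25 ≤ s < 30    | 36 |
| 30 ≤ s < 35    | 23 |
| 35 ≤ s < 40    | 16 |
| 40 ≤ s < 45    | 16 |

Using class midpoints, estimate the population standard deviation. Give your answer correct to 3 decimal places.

Midpoints: 22.5, 27.5, 32.5, 37.5, 42.5
n = 110, Σfm = 3445, mean = 31.3182
Σfm² = 112537.5
Σf(m − x̄)² = Σfm² − (Σfm)²/n = 112537.5 − 3445²/110 = 4646.3636
Population variance = 4646.3636 / 110 = 42.2397
Standard deviation = √42.2397 = 6.4992

6.499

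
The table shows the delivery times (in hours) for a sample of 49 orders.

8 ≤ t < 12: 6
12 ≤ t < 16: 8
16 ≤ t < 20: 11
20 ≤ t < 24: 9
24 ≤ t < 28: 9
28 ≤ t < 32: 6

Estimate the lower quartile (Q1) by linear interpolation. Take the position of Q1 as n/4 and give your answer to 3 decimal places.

15.125

Cumulative frequencies: 6, 14, 25, 34, 43, 49
n = 49; position = n/4 = 12.25.
This falls in the class 12 ≤ t < 16: L = 12, F = 6, f = 8, h = 4.
Lower quartile ≈ 12 + ((12.25 − 6) / 8) × 4 = 15.1250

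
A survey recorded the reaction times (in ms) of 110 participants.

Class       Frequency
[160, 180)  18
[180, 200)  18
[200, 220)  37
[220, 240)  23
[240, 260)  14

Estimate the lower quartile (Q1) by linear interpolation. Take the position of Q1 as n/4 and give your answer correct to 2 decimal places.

190.56

Cumulative frequencies: 18, 36, 73, 96, 110
n = 110; position = n/4 = 27.5.
This falls in the class [180, 200): L = 180, F = 18, f = 18, h = 20.
Lower quartile ≈ 180 + ((27.5 − 18) / 18) × 20 = 190.5556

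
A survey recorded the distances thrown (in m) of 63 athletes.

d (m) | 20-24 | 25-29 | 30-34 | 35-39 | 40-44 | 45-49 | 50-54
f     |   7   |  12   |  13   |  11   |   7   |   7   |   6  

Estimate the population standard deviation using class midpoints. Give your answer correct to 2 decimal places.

9.07

Midpoints: 22, 27, 32, 37, 42, 47, 52
n = 63, Σfm = 2236, mean = 35.4921
Σfm² = 84542
Σf(m − x̄)² = Σfm² − (Σfm)²/n = 84542 − 2236²/63 = 5181.7460
Population variance = 5181.7460 / 63 = 82.2499
Standard deviation = √82.2499 = 9.0692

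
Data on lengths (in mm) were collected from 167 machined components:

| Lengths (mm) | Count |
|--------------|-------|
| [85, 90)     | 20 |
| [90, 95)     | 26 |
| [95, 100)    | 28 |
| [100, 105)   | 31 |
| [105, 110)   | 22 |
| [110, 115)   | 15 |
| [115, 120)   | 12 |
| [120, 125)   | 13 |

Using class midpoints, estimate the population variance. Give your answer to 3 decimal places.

106.287

Midpoints: 87.5, 92.5, 97.5, 102.5, 107.5, 112.5, 117.5, 122.5
n = 167, Σfm = 17117.5, mean = 102.5000
Σfm² = 1772293.75
Σf(m − x̄)² = Σfm² − (Σfm)²/n = 1772293.75 − 17117.5²/167 = 17750.0000
Population variance = 17750.0000 / 167 = 106.2874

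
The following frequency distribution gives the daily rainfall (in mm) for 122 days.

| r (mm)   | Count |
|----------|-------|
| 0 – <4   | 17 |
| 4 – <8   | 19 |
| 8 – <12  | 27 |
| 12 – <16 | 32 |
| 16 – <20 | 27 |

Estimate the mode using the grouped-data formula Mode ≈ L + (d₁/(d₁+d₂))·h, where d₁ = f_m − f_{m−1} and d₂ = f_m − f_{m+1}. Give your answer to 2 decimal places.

14.00

Modal class: 12 – <16 (highest frequency 32).
d₁ = 32 − 27 = 5, d₂ = 32 − 27 = 5
Mode ≈ 12 + (5/(5+5)) × 4 = 12 + 2.0000 = 14.0000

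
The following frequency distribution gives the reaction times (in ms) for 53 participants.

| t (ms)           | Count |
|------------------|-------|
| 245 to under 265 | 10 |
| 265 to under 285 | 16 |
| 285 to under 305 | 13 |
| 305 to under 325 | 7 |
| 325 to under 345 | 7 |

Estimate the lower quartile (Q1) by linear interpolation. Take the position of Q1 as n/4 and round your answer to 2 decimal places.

Cumulative frequencies: 10, 26, 39, 46, 53
n = 53; position = n/4 = 13.25.
This falls in the class 265 to under 285: L = 265, F = 10, f = 16, h = 20.
Lower quartile ≈ 265 + ((13.25 − 10) / 16) × 20 = 269.0625

269.06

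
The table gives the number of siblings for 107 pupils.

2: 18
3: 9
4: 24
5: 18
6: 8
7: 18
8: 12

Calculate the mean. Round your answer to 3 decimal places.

Values: 2, 3, 4, 5, 6, 7, 8
Σfx = 18×2 + 9×3 + 24×4 + 18×5 + 8×6 + 18×7 + 12×8 = 519
n = Σf = 107
Mean = 519 / 107 = 4.8505

4.850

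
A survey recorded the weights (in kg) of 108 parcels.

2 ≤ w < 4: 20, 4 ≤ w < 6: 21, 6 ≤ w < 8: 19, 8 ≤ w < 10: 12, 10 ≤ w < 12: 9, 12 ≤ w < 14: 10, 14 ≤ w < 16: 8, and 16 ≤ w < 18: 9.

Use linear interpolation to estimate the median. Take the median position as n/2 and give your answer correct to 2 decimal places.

Cumulative frequencies: 20, 41, 60, 72, 81, 91, 99, 108
n = 108; position = n/2 = 54.
This falls in the class 6 ≤ w < 8: L = 6, F = 41, f = 19, h = 2.
Median ≈ 6 + ((54 − 41) / 19) × 2 = 7.3684

7.37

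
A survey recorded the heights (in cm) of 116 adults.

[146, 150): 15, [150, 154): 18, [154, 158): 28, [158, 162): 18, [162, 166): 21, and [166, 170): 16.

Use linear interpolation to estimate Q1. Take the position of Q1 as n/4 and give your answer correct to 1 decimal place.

153.1

Cumulative frequencies: 15, 33, 61, 79, 100, 116
n = 116; position = n/4 = 29.
This falls in the class [150, 154): L = 150, F = 15, f = 18, h = 4.
Lower quartile ≈ 150 + ((29 − 15) / 18) × 4 = 153.1111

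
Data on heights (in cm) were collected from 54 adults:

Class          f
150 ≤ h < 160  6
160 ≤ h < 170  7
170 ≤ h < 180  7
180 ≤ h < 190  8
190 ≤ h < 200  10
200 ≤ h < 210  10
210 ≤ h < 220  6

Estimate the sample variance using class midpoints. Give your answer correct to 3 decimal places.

Midpoints: 155, 165, 175, 185, 195, 205, 215
n = 54, Σfm = 10080, mean = 186.6667
Σfm² = 1900750
Σf(m − x̄)² = Σfm² − (Σfm)²/n = 1900750 − 10080²/54 = 19150.0000
Sample variance = 19150.0000 / 53 = 361.3208

361.321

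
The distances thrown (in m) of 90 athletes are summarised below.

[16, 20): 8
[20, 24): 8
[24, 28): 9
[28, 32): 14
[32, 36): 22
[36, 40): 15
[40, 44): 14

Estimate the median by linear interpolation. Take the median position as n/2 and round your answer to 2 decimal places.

33.09

Cumulative frequencies: 8, 16, 25, 39, 61, 76, 90
n = 90; position = n/2 = 45.
This falls in the class [32, 36): L = 32, F = 39, f = 22, h = 4.
Median ≈ 32 + ((45 − 39) / 22) × 4 = 33.0909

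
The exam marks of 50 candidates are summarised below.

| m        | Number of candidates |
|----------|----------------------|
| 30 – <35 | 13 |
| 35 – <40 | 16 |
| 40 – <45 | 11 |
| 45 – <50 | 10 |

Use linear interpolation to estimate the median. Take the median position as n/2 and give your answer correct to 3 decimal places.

38.750

Cumulative frequencies: 13, 29, 40, 50
n = 50; position = n/2 = 25.
This falls in the class 35 – <40: L = 35, F = 13, f = 16, h = 5.
Median ≈ 35 + ((25 − 13) / 16) × 5 = 38.7500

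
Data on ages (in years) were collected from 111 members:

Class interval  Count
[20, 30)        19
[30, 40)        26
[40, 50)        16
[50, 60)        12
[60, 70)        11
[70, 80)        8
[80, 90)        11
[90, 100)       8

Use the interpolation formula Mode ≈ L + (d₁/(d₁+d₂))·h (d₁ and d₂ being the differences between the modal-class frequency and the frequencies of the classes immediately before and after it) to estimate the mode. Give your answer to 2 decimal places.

34.12

Modal class: [30, 40) (highest frequency 26).
d₁ = 26 − 19 = 7, d₂ = 26 − 16 = 10
Mode ≈ 30 + (7/(7+10)) × 10 = 30 + 4.1176 = 34.1176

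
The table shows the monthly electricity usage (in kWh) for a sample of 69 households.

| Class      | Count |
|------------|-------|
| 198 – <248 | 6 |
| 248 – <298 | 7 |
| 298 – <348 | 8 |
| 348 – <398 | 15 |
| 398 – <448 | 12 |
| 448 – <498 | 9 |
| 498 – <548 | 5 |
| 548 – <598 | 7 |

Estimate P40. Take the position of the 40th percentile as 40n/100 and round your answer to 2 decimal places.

370.00

Cumulative frequencies: 6, 13, 21, 36, 48, 57, 62, 69
n = 69; position = 40n/100 = 27.6.
This falls in the class 348 – <398: L = 348, F = 21, f = 15, h = 50.
40th percentile ≈ 348 + ((27.6 − 21) / 15) × 50 = 370.0000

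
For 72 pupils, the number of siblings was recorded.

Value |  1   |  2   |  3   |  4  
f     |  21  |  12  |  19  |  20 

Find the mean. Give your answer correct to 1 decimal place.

2.5

Values: 1, 2, 3, 4
Σfx = 21×1 + 12×2 + 19×3 + 20×4 = 182
n = Σf = 72
Mean = 182 / 72 = 2.5278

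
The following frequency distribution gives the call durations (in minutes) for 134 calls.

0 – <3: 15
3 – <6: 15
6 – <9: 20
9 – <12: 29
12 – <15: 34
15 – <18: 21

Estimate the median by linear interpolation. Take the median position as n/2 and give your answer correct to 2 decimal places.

10.76

Cumulative frequencies: 15, 30, 50, 79, 113, 134
n = 134; position = n/2 = 67.
This falls in the class 9 – <12: L = 9, F = 50, f = 29, h = 3.
Median ≈ 9 + ((67 − 50) / 29) × 3 = 10.7586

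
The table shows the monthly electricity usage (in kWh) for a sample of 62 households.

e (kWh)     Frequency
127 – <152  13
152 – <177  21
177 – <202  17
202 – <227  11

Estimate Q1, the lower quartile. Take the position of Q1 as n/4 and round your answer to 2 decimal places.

Cumulative frequencies: 13, 34, 51, 62
n = 62; position = n/4 = 15.5.
This falls in the class 152 – <177: L = 152, F = 13, f = 21, h = 25.
Lower quartile ≈ 152 + ((15.5 − 13) / 21) × 25 = 154.9762

154.98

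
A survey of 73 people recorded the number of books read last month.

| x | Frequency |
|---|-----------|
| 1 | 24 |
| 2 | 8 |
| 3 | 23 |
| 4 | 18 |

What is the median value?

Cumulative frequencies: 24, 32, 55, 73
n = 73, so the median is the value in position (n+1)/2 = 37.
Position 37 falls at value 3.

3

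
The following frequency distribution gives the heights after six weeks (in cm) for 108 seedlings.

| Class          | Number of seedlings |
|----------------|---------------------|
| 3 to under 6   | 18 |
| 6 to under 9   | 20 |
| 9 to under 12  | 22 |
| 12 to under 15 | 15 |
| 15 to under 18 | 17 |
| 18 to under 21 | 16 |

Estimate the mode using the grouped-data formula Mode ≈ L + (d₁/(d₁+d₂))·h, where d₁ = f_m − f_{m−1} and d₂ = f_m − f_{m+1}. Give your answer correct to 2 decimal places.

9.67

Modal class: 9 to under 12 (highest frequency 22).
d₁ = 22 − 20 = 2, d₂ = 22 − 15 = 7
Mode ≈ 9 + (2/(2+7)) × 3 = 9 + 0.6667 = 9.6667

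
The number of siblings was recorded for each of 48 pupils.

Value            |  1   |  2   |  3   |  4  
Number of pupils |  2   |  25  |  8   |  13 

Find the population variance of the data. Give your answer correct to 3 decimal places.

0.847

Values: 1, 2, 3, 4
n = 48, Σfx = 128, mean = 2.6667
Σfx² = 382
Σf(x − x̄)² = Σfx² − (Σfx)²/n = 382 − 128²/48 = 40.6667
Population variance = 40.6667 / 48 = 0.8472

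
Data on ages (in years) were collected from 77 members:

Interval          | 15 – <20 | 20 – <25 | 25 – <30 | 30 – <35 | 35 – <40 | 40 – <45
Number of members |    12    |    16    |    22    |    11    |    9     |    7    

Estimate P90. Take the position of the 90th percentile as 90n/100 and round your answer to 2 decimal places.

Cumulative frequencies: 12, 28, 50, 61, 70, 77
n = 77; position = 90n/100 = 69.3.
This falls in the class 35 – <40: L = 35, F = 61, f = 9, h = 5.
90th percentile ≈ 35 + ((69.3 − 61) / 9) × 5 = 39.6111

39.61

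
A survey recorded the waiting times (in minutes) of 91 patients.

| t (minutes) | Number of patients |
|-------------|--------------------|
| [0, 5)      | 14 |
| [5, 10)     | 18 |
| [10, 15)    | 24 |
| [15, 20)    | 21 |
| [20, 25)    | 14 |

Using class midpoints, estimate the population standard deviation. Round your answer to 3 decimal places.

Midpoints: 2.5, 7.5, 12.5, 17.5, 22.5
n = 91, Σfm = 1152.5, mean = 12.6648
Σfm² = 18368.75
Σf(m − x̄)² = Σfm² − (Σfm)²/n = 18368.75 − 1152.5²/91 = 3772.5275
Population variance = 3772.5275 / 91 = 41.4563
Standard deviation = √41.4563 = 6.4387

6.439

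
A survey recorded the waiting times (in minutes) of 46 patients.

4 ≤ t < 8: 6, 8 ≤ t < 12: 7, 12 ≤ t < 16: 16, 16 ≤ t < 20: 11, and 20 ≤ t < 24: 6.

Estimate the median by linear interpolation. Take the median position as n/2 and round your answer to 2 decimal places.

Cumulative frequencies: 6, 13, 29, 40, 46
n = 46; position = n/2 = 23.
This falls in the class 12 ≤ t < 16: L = 12, F = 13, f = 16, h = 4.
Median ≈ 12 + ((23 − 13) / 16) × 4 = 14.5000

14.50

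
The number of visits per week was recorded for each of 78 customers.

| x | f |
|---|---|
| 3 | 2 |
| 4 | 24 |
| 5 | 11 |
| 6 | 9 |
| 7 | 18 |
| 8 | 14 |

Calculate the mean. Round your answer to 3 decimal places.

5.756

Values: 3, 4, 5, 6, 7, 8
Σfx = 2×3 + 24×4 + 11×5 + 9×6 + 18×7 + 14×8 = 449
n = Σf = 78
Mean = 449 / 78 = 5.7564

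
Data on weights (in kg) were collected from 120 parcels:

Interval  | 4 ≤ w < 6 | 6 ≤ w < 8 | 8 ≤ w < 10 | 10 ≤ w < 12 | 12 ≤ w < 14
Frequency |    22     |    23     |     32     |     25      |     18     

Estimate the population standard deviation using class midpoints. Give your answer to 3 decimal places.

Midpoints: 5, 7, 9, 11, 13
n = 120, Σfm = 1068, mean = 8.9000
Σfm² = 10336
Σf(m − x̄)² = Σfm² − (Σfm)²/n = 10336 − 1068²/120 = 830.8000
Population variance = 830.8000 / 120 = 6.9233
Standard deviation = √6.9233 = 2.6312

2.631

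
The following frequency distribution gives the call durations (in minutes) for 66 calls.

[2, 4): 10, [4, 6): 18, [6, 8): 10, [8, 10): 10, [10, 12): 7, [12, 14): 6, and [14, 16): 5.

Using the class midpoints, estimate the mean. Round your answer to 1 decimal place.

Midpoints: 3, 5, 7, 9, 11, 13, 15
Σfm = 10×3 + 18×5 + 10×7 + 10×9 + 7×11 + 6×13 + 5×15 = 510
n = Σf = 66
Mean = 510 / 66 = 7.7273

7.7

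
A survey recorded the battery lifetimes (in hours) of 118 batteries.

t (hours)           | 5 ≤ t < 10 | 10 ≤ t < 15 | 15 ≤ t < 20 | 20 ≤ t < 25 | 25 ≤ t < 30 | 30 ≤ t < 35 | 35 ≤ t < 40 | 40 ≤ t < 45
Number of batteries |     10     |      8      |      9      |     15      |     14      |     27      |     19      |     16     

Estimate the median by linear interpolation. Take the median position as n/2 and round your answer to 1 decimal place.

Cumulative frequencies: 10, 18, 27, 42, 56, 83, 102, 118
n = 118; position = n/2 = 59.
This falls in the class 30 ≤ t < 35: L = 30, F = 56, f = 27, h = 5.
Median ≈ 30 + ((59 − 56) / 27) × 5 = 30.5556

30.6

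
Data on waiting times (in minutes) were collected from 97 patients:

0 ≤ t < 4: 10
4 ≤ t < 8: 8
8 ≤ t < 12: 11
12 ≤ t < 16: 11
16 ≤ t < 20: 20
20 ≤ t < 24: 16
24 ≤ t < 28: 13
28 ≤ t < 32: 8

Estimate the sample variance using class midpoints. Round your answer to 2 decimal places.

69.52

Midpoints: 2, 6, 10, 14, 18, 22, 26, 30
n = 97, Σfm = 1622, mean = 16.7216
Σfm² = 33796
Σf(m − x̄)² = Σfm² − (Σfm)²/n = 33796 − 1622²/97 = 6673.4845
Sample variance = 6673.4845 / 96 = 69.5155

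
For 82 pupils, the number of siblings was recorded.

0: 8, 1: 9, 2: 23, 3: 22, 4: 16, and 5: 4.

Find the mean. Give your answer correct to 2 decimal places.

Values: 0, 1, 2, 3, 4, 5
Σfx = 8×0 + 9×1 + 23×2 + 22×3 + 16×4 + 4×5 = 205
n = Σf = 82
Mean = 205 / 82 = 2.5000

2.50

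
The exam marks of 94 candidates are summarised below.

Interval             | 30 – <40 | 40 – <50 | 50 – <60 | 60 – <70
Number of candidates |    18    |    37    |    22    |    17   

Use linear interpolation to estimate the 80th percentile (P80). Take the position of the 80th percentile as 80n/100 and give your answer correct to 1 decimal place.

Cumulative frequencies: 18, 55, 77, 94
n = 94; position = 80n/100 = 75.2.
This falls in the class 50 – <60: L = 50, F = 55, f = 22, h = 10.
80th percentile ≈ 50 + ((75.2 − 55) / 22) × 10 = 59.1818

59.2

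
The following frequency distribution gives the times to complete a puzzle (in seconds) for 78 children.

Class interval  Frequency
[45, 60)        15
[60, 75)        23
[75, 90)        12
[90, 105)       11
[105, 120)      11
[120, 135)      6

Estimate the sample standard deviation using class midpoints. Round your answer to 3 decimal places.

Midpoints: 52.5, 67.5, 82.5, 97.5, 112.5, 127.5
n = 78, Σfm = 6405, mean = 82.1154
Σfm² = 569137.5
Σf(m − x̄)² = Σfm² − (Σfm)²/n = 569137.5 − 6405²/78 = 43188.4615
Sample variance = 43188.4615 / 77 = 560.8891
Standard deviation = √560.8891 = 23.6831

23.683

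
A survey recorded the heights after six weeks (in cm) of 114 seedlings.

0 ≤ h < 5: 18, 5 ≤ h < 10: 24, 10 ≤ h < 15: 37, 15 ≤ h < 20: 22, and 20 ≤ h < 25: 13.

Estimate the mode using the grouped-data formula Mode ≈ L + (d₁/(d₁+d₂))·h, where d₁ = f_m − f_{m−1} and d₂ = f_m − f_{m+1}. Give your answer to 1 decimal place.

12.3

Modal class: 10 ≤ h < 15 (highest frequency 37).
d₁ = 37 − 24 = 13, d₂ = 37 − 22 = 15
Mode ≈ 10 + (13/(13+15)) × 5 = 10 + 2.3214 = 12.3214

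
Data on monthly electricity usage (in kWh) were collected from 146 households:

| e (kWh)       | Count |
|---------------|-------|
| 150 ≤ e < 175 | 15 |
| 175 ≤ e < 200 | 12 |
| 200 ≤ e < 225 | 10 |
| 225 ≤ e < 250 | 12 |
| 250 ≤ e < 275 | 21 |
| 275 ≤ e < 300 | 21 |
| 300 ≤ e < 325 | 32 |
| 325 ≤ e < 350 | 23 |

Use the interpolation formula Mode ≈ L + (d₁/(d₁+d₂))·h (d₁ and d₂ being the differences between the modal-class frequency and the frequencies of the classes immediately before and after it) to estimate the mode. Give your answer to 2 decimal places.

Modal class: 300 ≤ e < 325 (highest frequency 32).
d₁ = 32 − 21 = 11, d₂ = 32 − 23 = 9
Mode ≈ 300 + (11/(11+9)) × 25 = 300 + 13.7500 = 313.7500

313.75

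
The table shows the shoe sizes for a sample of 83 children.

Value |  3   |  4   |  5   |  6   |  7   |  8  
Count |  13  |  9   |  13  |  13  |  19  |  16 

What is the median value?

6

Cumulative frequencies: 13, 22, 35, 48, 67, 83
n = 83, so the median is the value in position (n+1)/2 = 42.
Position 42 falls at value 6.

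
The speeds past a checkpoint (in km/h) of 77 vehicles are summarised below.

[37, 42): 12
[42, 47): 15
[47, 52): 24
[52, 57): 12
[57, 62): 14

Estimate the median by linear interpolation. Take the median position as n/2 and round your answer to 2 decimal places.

Cumulative frequencies: 12, 27, 51, 63, 77
n = 77; position = n/2 = 38.5.
This falls in the class [47, 52): L = 47, F = 27, f = 24, h = 5.
Median ≈ 47 + ((38.5 − 27) / 24) × 5 = 49.3958

49.40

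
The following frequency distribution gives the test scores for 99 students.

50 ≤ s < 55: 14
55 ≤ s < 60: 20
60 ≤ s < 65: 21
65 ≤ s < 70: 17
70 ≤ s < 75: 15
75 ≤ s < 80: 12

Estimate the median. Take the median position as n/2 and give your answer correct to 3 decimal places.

63.690

Cumulative frequencies: 14, 34, 55, 72, 87, 99
n = 99; position = n/2 = 49.5.
This falls in the class 60 ≤ s < 65: L = 60, F = 34, f = 21, h = 5.
Median ≈ 60 + ((49.5 − 34) / 21) × 5 = 63.6905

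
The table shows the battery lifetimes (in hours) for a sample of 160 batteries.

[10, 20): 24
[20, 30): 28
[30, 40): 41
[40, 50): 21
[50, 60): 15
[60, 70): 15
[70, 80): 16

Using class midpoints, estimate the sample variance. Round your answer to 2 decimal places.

Midpoints: 15, 25, 35, 45, 55, 65, 75
n = 160, Σfm = 6440, mean = 40.2500
Σfm² = 314400
Σf(m − x̄)² = Σfm² − (Σfm)²/n = 314400 − 6440²/160 = 55190.0000
Sample variance = 55190.0000 / 159 = 347.1069

347.11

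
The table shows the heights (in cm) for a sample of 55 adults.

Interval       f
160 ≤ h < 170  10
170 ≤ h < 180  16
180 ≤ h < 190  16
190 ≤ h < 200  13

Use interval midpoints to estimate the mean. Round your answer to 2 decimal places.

180.82

Midpoints: 165, 175, 185, 195
Σfm = 10×165 + 16×175 + 16×185 + 13×195 = 9945
n = Σf = 55
Mean = 9945 / 55 = 180.8182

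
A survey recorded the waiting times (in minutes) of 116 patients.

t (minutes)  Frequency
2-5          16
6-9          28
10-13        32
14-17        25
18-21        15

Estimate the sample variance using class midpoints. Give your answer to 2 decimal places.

Midpoints: 3.5, 7.5, 11.5, 15.5, 19.5
n = 116, Σfm = 1314, mean = 11.3276
Σfm² = 17713
Σf(m − x̄)² = Σfm² − (Σfm)²/n = 17713 − 1314²/116 = 2828.5517
Sample variance = 2828.5517 / 115 = 24.5961

24.60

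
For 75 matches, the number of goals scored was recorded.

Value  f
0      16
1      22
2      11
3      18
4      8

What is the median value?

1

Cumulative frequencies: 16, 38, 49, 67, 75
n = 75, so the median is the value in position (n+1)/2 = 38.
Position 38 falls at value 1.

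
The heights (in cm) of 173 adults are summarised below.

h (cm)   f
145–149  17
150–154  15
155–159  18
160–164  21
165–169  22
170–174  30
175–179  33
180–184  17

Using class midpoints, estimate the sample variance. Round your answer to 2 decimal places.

118.01

Midpoints: 147, 152, 157, 162, 167, 172, 177, 182
n = 173, Σfm = 28776, mean = 166.3353
Σfm² = 4806762
Σf(m − x̄)² = Σfm² − (Σfm)²/n = 4806762 − 28776²/173 = 20298.5549
Sample variance = 20298.5549 / 172 = 118.0149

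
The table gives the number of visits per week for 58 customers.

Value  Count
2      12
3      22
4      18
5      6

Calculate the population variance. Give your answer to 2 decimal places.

0.83

Values: 2, 3, 4, 5
n = 58, Σfx = 192, mean = 3.3103
Σfx² = 684
Σf(x − x̄)² = Σfx² − (Σfx)²/n = 684 − 192²/58 = 48.4138
Population variance = 48.4138 / 58 = 0.8347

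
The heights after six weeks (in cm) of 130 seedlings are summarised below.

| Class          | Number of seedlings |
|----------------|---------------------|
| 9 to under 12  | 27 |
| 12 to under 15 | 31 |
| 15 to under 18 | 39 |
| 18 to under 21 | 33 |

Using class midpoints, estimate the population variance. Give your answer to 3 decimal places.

10.468

Midpoints: 10.5, 13.5, 16.5, 19.5
n = 130, Σfm = 1989, mean = 15.3000
Σfm² = 31792.5
Σf(m − x̄)² = Σfm² − (Σfm)²/n = 31792.5 − 1989²/130 = 1360.8000
Population variance = 1360.8000 / 130 = 10.4677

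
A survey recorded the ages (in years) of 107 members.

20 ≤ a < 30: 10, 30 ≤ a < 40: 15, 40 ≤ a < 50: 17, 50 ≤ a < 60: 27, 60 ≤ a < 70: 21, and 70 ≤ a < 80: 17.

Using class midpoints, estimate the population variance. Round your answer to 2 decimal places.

235.02

Midpoints: 25, 35, 45, 55, 65, 75
n = 107, Σfm = 5665, mean = 52.9439
Σfm² = 325075
Σf(m − x̄)² = Σfm² − (Σfm)²/n = 325075 − 5665²/107 = 25147.6636
Population variance = 25147.6636 / 107 = 235.0249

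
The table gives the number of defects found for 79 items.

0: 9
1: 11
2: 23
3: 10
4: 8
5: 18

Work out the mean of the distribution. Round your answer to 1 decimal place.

Values: 0, 1, 2, 3, 4, 5
Σfx = 9×0 + 11×1 + 23×2 + 10×3 + 8×4 + 18×5 = 209
n = Σf = 79
Mean = 209 / 79 = 2.6456

2.6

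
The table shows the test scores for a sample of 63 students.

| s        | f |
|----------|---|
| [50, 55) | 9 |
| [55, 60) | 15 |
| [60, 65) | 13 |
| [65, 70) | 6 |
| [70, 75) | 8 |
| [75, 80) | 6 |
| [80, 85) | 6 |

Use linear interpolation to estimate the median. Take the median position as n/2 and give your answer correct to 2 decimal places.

Cumulative frequencies: 9, 24, 37, 43, 51, 57, 63
n = 63; position = n/2 = 31.5.
This falls in the class [60, 65): L = 60, F = 24, f = 13, h = 5.
Median ≈ 60 + ((31.5 − 24) / 13) × 5 = 62.8846

62.88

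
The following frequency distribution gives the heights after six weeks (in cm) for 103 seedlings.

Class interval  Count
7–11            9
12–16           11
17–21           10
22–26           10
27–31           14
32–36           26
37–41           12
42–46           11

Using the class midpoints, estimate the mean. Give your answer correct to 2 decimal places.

Midpoints: 9, 14, 19, 24, 29, 34, 39, 44
Σfm = 9×9 + 11×14 + 10×19 + 10×24 + 14×29 + 26×34 + 12×39 + 11×44 = 2907
n = Σf = 103
Mean = 2907 / 103 = 28.2233

28.22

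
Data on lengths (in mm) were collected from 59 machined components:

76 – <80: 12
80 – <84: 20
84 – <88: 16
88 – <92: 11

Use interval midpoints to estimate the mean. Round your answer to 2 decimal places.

83.76

Midpoints: 78, 82, 86, 90
Σfm = 12×78 + 20×82 + 16×86 + 11×90 = 4942
n = Σf = 59
Mean = 4942 / 59 = 83.7627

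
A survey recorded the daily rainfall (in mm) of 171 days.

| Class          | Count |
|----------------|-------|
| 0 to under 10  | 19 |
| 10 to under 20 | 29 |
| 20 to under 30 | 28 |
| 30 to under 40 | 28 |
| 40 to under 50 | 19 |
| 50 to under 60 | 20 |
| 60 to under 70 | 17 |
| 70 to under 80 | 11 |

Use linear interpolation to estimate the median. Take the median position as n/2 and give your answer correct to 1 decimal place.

Cumulative frequencies: 19, 48, 76, 104, 123, 143, 160, 171
n = 171; position = n/2 = 85.5.
This falls in the class 30 to under 40: L = 30, F = 76, f = 28, h = 10.
Median ≈ 30 + ((85.5 − 76) / 28) × 10 = 33.3929

33.4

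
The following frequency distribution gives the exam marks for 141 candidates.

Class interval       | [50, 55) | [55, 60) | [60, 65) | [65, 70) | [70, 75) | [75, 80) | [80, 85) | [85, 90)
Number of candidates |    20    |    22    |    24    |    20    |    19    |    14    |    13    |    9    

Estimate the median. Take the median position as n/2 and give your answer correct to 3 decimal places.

Cumulative frequencies: 20, 42, 66, 86, 105, 119, 132, 141
n = 141; position = n/2 = 70.5.
This falls in the class [65, 70): L = 65, F = 66, f = 20, h = 5.
Median ≈ 65 + ((70.5 − 66) / 20) × 5 = 66.1250

66.125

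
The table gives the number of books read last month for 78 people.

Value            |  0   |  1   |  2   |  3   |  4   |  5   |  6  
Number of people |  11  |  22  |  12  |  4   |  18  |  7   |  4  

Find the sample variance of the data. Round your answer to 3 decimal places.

Values: 0, 1, 2, 3, 4, 5, 6
n = 78, Σfx = 189, mean = 2.4231
Σfx² = 713
Σf(x − x̄)² = Σfx² − (Σfx)²/n = 713 − 189²/78 = 255.0385
Sample variance = 255.0385 / 77 = 3.3122

3.312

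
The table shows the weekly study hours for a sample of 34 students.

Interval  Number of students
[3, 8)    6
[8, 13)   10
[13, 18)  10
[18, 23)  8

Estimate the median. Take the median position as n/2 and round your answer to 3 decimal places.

13.500

Cumulative frequencies: 6, 16, 26, 34
n = 34; position = n/2 = 17.
This falls in the class [13, 18): L = 13, F = 16, f = 10, h = 5.
Median ≈ 13 + ((17 − 16) / 10) × 5 = 13.5000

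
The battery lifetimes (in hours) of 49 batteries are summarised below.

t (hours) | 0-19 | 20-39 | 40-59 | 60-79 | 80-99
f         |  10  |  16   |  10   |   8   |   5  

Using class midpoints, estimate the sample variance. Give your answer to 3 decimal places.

Midpoints: 9.5, 29.5, 49.5, 69.5, 89.5
n = 49, Σfm = 2065.5, mean = 42.1531
Σfm² = 118022.25
Σf(m − x̄)² = Σfm² − (Σfm)²/n = 118022.25 − 2065.5²/49 = 30955.1020
Sample variance = 30955.1020 / 48 = 644.8980

644.898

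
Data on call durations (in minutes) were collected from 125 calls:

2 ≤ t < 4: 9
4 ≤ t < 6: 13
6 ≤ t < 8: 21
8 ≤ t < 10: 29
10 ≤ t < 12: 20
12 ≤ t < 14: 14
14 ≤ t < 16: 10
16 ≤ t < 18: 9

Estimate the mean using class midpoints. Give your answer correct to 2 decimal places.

Midpoints: 3, 5, 7, 9, 11, 13, 15, 17
Σfm = 9×3 + 13×5 + 21×7 + 29×9 + 20×11 + 14×13 + 10×15 + 9×17 = 1205
n = Σf = 125
Mean = 1205 / 125 = 9.6400

9.64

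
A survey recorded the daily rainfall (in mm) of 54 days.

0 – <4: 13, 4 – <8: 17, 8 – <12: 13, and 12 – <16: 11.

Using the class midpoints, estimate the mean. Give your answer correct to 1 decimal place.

7.6

Midpoints: 2, 6, 10, 14
Σfm = 13×2 + 17×6 + 13×10 + 11×14 = 412
n = Σf = 54
Mean = 412 / 54 = 7.6296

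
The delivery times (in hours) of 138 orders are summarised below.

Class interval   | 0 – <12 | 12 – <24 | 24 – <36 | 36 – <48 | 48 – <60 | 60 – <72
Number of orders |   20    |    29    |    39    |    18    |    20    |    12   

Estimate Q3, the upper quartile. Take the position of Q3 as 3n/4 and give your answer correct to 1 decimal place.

Cumulative frequencies: 20, 49, 88, 106, 126, 138
n = 138; position = 3n/4 = 103.5.
This falls in the class 36 – <48: L = 36, F = 88, f = 18, h = 12.
Upper quartile ≈ 36 + ((103.5 − 88) / 18) × 12 = 46.3333

46.3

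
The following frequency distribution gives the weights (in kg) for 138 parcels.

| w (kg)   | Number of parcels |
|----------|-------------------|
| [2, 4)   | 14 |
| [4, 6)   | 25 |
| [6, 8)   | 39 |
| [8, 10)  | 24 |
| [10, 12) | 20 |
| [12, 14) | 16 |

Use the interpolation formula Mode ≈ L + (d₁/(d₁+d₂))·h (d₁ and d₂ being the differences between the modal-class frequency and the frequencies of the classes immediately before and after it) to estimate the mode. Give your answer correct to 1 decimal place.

7.0

Modal class: [6, 8) (highest frequency 39).
d₁ = 39 − 25 = 14, d₂ = 39 − 24 = 15
Mode ≈ 6 + (14/(14+15)) × 2 = 6 + 0.9655 = 6.9655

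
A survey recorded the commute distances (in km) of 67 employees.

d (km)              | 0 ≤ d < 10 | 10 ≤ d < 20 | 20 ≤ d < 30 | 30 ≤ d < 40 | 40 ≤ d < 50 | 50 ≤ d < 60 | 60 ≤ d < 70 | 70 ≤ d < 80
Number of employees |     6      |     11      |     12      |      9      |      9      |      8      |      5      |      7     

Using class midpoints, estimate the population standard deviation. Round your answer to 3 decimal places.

21.307

Midpoints: 5, 15, 25, 35, 45, 55, 65, 75
n = 67, Σfm = 2505, mean = 37.3881
Σfm² = 124075
Σf(m − x̄)² = Σfm² − (Σfm)²/n = 124075 − 2505²/67 = 30417.9104
Population variance = 30417.9104 / 67 = 453.9987
Standard deviation = √453.9987 = 21.3072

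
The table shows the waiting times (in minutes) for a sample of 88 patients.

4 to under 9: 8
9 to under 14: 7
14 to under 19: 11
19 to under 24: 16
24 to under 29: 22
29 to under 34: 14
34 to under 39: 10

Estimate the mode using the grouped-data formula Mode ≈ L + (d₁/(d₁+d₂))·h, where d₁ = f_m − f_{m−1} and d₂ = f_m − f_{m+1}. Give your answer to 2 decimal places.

Modal class: 24 to under 29 (highest frequency 22).
d₁ = 22 − 16 = 6, d₂ = 22 − 14 = 8
Mode ≈ 24 + (6/(6+8)) × 5 = 24 + 2.1429 = 26.1429

26.14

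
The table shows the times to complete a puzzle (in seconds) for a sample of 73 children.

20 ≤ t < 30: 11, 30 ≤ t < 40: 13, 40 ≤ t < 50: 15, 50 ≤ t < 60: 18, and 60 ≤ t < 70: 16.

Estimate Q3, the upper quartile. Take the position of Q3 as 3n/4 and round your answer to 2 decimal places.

Cumulative frequencies: 11, 24, 39, 57, 73
n = 73; position = 3n/4 = 54.75.
This falls in the class 50 ≤ t < 60: L = 50, F = 39, f = 18, h = 10.
Upper quartile ≈ 50 + ((54.75 − 39) / 18) × 10 = 58.7500

58.75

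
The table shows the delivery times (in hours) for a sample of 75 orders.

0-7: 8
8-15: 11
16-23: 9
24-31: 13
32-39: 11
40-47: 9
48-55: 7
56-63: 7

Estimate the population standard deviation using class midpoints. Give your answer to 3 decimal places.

17.032

Midpoints: 3.5, 11.5, 19.5, 27.5, 35.5, 43.5, 51.5, 59.5
n = 75, Σfm = 2246.5, mean = 29.9533
Σfm² = 89046.75
Σf(m − x̄)² = Σfm² − (Σfm)²/n = 89046.75 − 2246.5²/75 = 21756.5867
Population variance = 21756.5867 / 75 = 290.0878
Standard deviation = √290.0878 = 17.0320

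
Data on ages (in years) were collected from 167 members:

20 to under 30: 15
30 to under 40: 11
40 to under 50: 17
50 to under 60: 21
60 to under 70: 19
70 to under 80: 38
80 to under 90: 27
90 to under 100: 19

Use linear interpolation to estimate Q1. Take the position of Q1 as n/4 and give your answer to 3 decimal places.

Cumulative frequencies: 15, 26, 43, 64, 83, 121, 148, 167
n = 167; position = n/4 = 41.75.
This falls in the class 40 to under 50: L = 40, F = 26, f = 17, h = 10.
Lower quartile ≈ 40 + ((41.75 − 26) / 17) × 10 = 49.2647

49.265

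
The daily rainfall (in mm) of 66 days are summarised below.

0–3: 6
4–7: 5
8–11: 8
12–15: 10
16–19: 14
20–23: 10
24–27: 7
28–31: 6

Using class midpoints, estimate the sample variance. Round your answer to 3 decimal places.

65.719

Midpoints: 1.5, 5.5, 9.5, 13.5, 17.5, 21.5, 25.5, 29.5
n = 66, Σfm = 1063, mean = 16.1061
Σfm² = 21392.5
Σf(m − x̄)² = Σfm² − (Σfm)²/n = 21392.5 − 1063²/66 = 4271.7576
Sample variance = 4271.7576 / 65 = 65.7193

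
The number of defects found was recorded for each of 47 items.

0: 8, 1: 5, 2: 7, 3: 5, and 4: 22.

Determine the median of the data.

Cumulative frequencies: 8, 13, 20, 25, 47
n = 47, so the median is the value in position (n+1)/2 = 24.
Position 24 falls at value 3.

3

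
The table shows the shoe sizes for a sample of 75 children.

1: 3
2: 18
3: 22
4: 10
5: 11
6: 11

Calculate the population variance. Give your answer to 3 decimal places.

Values: 1, 2, 3, 4, 5, 6
n = 75, Σfx = 266, mean = 3.5467
Σfx² = 1104
Σf(x − x̄)² = Σfx² − (Σfx)²/n = 1104 − 266²/75 = 160.5867
Population variance = 160.5867 / 75 = 2.1412

2.141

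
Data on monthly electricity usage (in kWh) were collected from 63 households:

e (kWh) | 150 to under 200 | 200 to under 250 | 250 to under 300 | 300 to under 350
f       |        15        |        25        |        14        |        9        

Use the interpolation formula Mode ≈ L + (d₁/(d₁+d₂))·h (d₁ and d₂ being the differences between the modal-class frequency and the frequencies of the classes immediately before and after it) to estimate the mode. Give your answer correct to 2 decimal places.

223.81

Modal class: 200 to under 250 (highest frequency 25).
d₁ = 25 − 15 = 10, d₂ = 25 − 14 = 11
Mode ≈ 200 + (10/(10+11)) × 50 = 200 + 23.8095 = 223.8095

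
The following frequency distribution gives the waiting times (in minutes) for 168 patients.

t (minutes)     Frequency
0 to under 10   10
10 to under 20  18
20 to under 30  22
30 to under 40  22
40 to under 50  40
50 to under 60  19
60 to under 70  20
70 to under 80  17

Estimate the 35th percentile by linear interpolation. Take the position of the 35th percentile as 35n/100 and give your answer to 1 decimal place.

34.0

Cumulative frequencies: 10, 28, 50, 72, 112, 131, 151, 168
n = 168; position = 35n/100 = 58.8.
This falls in the class 30 to under 40: L = 30, F = 50, f = 22, h = 10.
35th percentile ≈ 30 + ((58.8 − 50) / 22) × 10 = 34.0000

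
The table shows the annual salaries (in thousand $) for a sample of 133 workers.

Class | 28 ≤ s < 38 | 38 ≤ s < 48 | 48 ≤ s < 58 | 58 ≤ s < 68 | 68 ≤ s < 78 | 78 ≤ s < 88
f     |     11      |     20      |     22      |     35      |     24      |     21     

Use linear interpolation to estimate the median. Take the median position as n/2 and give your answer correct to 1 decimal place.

61.9

Cumulative frequencies: 11, 31, 53, 88, 112, 133
n = 133; position = n/2 = 66.5.
This falls in the class 58 ≤ s < 68: L = 58, F = 53, f = 35, h = 10.
Median ≈ 58 + ((66.5 − 53) / 35) × 10 = 61.8571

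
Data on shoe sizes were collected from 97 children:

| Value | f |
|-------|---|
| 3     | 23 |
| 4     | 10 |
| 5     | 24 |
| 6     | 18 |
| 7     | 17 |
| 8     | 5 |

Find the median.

Cumulative frequencies: 23, 33, 57, 75, 92, 97
n = 97, so the median is the value in position (n+1)/2 = 49.
Position 49 falls at value 5.

5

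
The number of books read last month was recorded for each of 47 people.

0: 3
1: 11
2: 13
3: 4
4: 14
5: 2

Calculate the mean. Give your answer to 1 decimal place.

Values: 0, 1, 2, 3, 4, 5
Σfx = 3×0 + 11×1 + 13×2 + 4×3 + 14×4 + 2×5 = 115
n = Σf = 47
Mean = 115 / 47 = 2.4468

2.4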